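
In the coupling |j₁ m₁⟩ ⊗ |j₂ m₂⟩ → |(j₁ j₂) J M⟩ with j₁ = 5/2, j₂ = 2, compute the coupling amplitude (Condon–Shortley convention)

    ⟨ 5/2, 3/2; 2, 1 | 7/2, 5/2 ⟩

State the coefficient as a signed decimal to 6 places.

triangle: 1!×4!×3!/9! = 144/362880
(j±m)!: 4!×1!×3!×1!×6!×1! = 103680
prefactor² = (2J+1)×Δ×N² = 2304/7
  k=0: +1/(0!×1!×1!×3!×3!×0!) = 1/36
  k=1: −1/(1!×0!×0!×2!×4!×1!) = -1/48
Σ = 1/144  ⇒  CG² = 2304/7×1/144² = 1/63
CG = +√(1/63) = +0.125988

+0.125988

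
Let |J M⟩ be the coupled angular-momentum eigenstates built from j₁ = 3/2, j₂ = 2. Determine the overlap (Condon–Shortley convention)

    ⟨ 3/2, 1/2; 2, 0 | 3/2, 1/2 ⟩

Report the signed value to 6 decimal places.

-0.447214

triangle: 2!*1!*2!/6! = 4/720
(j±m)!: 2!*1!*2!*2!*2!*1! = 16
prefactor² = (2J+1)*Δ*N² = 16/45
  k=0: +1/(0!*2!*1!*2!*0!*0!) = 1/4
  k=1: −1/(1!*1!*0!*1!*1!*1!) = -1
Σ = -3/4  ⇒  CG² = 16/45*(-3/4)² = 1/5
CG = −√(1/5) = -0.447214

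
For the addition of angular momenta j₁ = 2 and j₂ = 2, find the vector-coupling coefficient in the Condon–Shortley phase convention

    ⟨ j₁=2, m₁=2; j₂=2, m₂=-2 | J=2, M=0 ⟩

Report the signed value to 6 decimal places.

triangle: 2!·2!·2!/7! = 8/5040
(j±m)!: 4!·0!·0!·4!·2!·2! = 2304
prefactor² = (2J+1)·Δ·N² = 128/7
  k=0: +1/(0!·2!·0!·0!·2!·2!) = 1/8
Σ = 1/8  ⇒  CG² = 128/7·1/8² = 2/7
CG = +√(2/7) = +0.534522

+√(2/7) ≈ +0.534522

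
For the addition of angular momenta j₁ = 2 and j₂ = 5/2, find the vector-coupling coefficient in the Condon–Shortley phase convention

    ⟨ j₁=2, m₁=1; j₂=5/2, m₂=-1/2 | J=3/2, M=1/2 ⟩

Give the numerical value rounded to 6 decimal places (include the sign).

-0.487950  (= −√(5/21))

triangle: 3!*1!*2!/7! = 12/5040
(j±m)!: 3!*1!*2!*3!*2!*1! = 144
prefactor² = (2J+1)*Δ*N² = 48/35
  k=0: +1/(0!*3!*1!*2!*0!*0!) = 1/12
  k=1: −1/(1!*2!*0!*1!*1!*1!) = -1/2
Σ = -5/12  ⇒  CG² = 48/35*(-5/12)² = 5/21
CG = −√(5/21) = -0.487950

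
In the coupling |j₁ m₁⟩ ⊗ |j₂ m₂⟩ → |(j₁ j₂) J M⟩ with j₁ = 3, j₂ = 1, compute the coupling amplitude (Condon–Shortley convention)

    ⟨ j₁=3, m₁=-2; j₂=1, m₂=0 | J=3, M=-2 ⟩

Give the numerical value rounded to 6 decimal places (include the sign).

j₁+j₂−J=1  J+j₁−j₂=5  J−j₁+j₂=1  j₁+j₂+J+1=8
(j₁±m₁, j₂±m₂, J±M) = (1,5,1,1,1,5)
P² = 300
sum k=0..1:
  [0] +1/120 = 1/120
  [1] −1/24 = -1/24
S = -1/30
C² = P²·S² = 1/3 ; C = -0.577350

−√(1/3) ≈ -0.577350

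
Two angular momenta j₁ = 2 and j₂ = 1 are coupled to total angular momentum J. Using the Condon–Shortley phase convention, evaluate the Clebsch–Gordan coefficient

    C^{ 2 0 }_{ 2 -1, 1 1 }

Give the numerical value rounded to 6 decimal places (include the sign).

√[5·1!3!1!/6! · 1!3!2!0!2!2!] = √(2)
  +(−1)^1/∏(1,0,2,1,1,0)! = -1/2  (running -1/2)
⟨..|..⟩ = √(2)·(-1/2) = -0.707107

−√(1/2) ≈ -0.707107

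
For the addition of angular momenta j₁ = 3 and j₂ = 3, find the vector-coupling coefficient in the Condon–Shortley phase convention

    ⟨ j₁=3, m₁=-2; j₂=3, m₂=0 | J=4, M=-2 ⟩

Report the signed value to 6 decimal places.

+0.139573  (= +√(3/154))

√[9·2!4!4!/11! · 1!5!3!3!2!6!] = √(124416/77)
  +(−1)^1/∏(1,1,4,2,0,2)! = -1/96  (running -1/96)
  +(−1)^2/∏(2,0,3,1,1,3)! = 1/72  (running 1/288)
⟨..|..⟩ = √(124416/77)·(1/288) = +0.139573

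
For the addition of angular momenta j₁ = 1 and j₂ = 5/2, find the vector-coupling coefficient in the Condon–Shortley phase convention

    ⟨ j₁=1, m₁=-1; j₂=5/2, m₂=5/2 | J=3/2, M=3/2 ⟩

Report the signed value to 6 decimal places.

+√(2/3) = +0.816497

j₁+j₂−J=2  J+j₁−j₂=0  J−j₁+j₂=3  j₁+j₂+J+1=6
(j₁±m₁, j₂±m₂, J±M) = (0,2,5,0,3,0)
P² = 96
sum k=2..2:
  [2] +1/12 = 1/12
S = 1/12
C² = P²·S² = 2/3 ; C = +0.816497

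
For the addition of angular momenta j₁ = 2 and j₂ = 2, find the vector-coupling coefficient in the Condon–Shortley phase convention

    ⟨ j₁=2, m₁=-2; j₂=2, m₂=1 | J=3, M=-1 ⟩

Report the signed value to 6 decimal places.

√[7·1!3!3!/8! · 0!4!3!1!2!4!] = √(216/5)
  +(−1)^1/∏(1,0,3,2,0,1)! = -1/12  (running -1/12)
⟨..|..⟩ = √(216/5)·(-1/12) = -0.547723

-0.547723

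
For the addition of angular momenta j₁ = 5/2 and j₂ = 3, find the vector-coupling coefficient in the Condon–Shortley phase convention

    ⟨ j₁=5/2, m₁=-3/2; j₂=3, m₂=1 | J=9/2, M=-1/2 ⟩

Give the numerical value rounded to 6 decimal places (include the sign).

triangle: 1!×4!×5!/11! = 2880/39916800
(j±m)!: 1!×4!×4!×2!×4!×5! = 3317760
prefactor² = (2J+1)×Δ×N² = 184320/77
  k=0: +1/(0!×1!×4!×4!×0!×1!) = 1/576
  k=1: −1/(1!×0!×3!×3!×1!×2!) = -1/72
Σ = -7/576  ⇒  CG² = 184320/77×(-7/576)² = 35/99
CG = −√(35/99) = -0.594588

−√(35/99) ≈ -0.594588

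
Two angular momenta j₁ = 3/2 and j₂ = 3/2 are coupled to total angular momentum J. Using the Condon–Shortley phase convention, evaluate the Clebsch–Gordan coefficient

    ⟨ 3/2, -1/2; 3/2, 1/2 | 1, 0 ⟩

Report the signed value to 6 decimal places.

−√(1/20) ≈ -0.223607

√[3·2!1!1!/5! · 1!2!2!1!1!1!] = √(1/5)
  +(−1)^1/∏(1,1,1,1,0,0)! = -1  (running -1)
  +(−1)^2/∏(2,0,0,0,1,1)! = 1/2  (running -1/2)
⟨..|..⟩ = √(1/5)·(-1/2) = -0.223607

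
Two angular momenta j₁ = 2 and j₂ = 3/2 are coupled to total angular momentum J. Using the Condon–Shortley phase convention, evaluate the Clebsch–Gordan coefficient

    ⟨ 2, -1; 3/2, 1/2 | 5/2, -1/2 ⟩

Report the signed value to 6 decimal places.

−√(5/14) ≈ -0.597614

√[6·1!3!2!/7! · 1!3!2!1!2!3!] = √(72/35)
  +(−1)^0/∏(0,1,3,2,0,0)! = 1/12  (running 1/12)
  +(−1)^1/∏(1,0,2,1,1,1)! = -1/2  (running -5/12)
⟨..|..⟩ = √(72/35)·(-5/12) = -0.597614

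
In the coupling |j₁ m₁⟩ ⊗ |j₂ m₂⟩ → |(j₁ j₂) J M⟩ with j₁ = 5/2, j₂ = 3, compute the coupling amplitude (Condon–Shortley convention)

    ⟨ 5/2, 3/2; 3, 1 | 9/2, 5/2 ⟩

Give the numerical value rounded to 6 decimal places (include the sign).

+0.317821  (= +√(10/99))

j₁+j₂−J=1  J+j₁−j₂=4  J−j₁+j₂=5  j₁+j₂+J+1=11
(j₁±m₁, j₂±m₂, J±M) = (4,1,4,2,7,2)
P² = 92160/11
sum k=0..1:
  [0] +1/144 = 1/144
  [1] −1/288 = -1/288
S = 1/288
C² = P²·S² = 10/99 ; C = +0.317821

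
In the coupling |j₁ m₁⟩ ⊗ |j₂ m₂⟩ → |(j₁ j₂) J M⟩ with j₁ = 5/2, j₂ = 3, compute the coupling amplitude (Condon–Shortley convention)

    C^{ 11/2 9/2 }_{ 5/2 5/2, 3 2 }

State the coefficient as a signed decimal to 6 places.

+0.738549  (= +√(6/11))

triangle: 0!·5!·6!/12! = 86400/479001600
(j±m)!: 5!·0!·5!·1!·10!·1! = 52254720000
prefactor² = (2J+1)·Δ·N² = 1244160000/11
  k=0: +1/(0!·0!·0!·5!·5!·1!) = 1/14400
Σ = 1/14400  ⇒  CG² = 1244160000/11·1/14400² = 6/11
CG = +√(6/11) = +0.738549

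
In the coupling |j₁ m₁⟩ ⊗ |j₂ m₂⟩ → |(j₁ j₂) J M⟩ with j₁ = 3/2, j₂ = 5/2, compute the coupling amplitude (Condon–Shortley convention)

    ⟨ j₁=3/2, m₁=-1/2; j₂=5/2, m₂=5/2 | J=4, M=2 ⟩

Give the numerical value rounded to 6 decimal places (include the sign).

+√(3/28) ≈ +0.327327

j₁+j₂−J=0  J+j₁−j₂=3  J−j₁+j₂=5  j₁+j₂+J+1=9
(j₁±m₁, j₂±m₂, J±M) = (1,2,5,0,6,2)
P² = 43200/7
sum k=0..0:
  [0] +1/240 = 1/240
S = 1/240
C² = P²·S² = 3/28 ; C = +0.327327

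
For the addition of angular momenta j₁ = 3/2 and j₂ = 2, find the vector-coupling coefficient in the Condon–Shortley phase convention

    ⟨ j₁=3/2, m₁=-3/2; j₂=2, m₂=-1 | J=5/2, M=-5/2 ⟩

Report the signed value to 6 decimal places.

-0.654654  (= −√(3/7))

√[6·1!2!3!/7! · 0!3!1!3!0!5!] = √(432/7)
  +(−1)^1/∏(1,0,2,0,0,3)! = -1/12  (running -1/12)
⟨..|..⟩ = √(432/7)·(-1/12) = -0.654654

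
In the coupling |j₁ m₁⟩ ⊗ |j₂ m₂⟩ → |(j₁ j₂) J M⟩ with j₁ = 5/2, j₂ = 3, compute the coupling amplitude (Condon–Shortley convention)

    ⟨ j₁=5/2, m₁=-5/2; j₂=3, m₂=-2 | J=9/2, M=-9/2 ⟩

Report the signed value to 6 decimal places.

-0.674200  (= −√(5/11))

√[10·1!4!5!/11! · 0!5!1!5!0!9!] = √(41472000/11)
  +(−1)^1/∏(1,0,4,0,0,5)! = -1/2880  (running -1/2880)
⟨..|..⟩ = √(41472000/11)·(-1/2880) = -0.674200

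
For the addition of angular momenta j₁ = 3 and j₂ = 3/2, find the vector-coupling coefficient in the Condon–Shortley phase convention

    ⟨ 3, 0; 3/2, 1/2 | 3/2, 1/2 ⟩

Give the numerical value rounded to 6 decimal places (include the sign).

j₁+j₂−J=3  J+j₁−j₂=3  J−j₁+j₂=0  j₁+j₂+J+1=7
(j₁±m₁, j₂±m₂, J±M) = (3,3,2,1,2,1)
P² = 144/35
sum k=2..2:
  [2] +1/4 = 1/4
S = 1/4
C² = P²·S² = 9/35 ; C = +0.507093

+√(9/35) ≈ +0.507093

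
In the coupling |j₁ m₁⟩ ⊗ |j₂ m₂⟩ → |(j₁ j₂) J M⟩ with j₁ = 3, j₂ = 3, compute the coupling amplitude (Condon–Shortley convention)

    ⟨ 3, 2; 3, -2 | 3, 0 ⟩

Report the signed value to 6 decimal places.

+√(1/6) ≈ +0.408248

triangle: 3!×3!×3!/10! = 216/3628800
(j±m)!: 5!×1!×1!×5!×3!×3! = 518400
prefactor² = (2J+1)×Δ×N² = 216
  k=0: +1/(0!×3!×1!×1!×2!×2!) = 1/24
  k=1: −1/(1!×2!×0!×0!×3!×3!) = -1/72
Σ = 1/36  ⇒  CG² = 216×1/36² = 1/6
CG = +√(1/6) = +0.408248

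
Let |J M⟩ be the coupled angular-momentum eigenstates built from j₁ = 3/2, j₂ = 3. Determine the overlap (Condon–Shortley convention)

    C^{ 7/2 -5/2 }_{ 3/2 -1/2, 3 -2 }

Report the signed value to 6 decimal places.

+0.377964  (= +√(1/7))

√[8·1!2!5!/9! · 1!2!1!5!1!6!] = √(6400/7)
  +(−1)^0/∏(0,1,2,1,0,4)! = 1/48  (running 1/48)
  +(−1)^1/∏(1,0,1,0,1,5)! = -1/120  (running 1/80)
⟨..|..⟩ = √(6400/7)·(1/80) = +0.377964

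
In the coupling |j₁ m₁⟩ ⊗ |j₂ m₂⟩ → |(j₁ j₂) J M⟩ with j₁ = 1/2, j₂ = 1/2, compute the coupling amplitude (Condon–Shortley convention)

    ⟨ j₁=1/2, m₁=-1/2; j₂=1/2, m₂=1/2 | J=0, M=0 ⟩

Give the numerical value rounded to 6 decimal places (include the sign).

-0.707107

√[1·1!0!0!/2! · 0!1!1!0!0!0!] = √(1/2)
  +(−1)^1/∏(1,0,0,0,0,0)! = -1  (running -1)
⟨..|..⟩ = √(1/2)·(-1) = -0.707107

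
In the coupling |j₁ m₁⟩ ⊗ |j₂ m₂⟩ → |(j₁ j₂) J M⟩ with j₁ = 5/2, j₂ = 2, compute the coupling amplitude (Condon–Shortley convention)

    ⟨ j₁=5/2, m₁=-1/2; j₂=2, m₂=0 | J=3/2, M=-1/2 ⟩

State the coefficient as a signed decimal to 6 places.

+0.239046  (= +√(2/35))

√[4·3!2!1!/7! · 2!3!2!2!1!2!] = √(32/35)
  +(−1)^1/∏(1,2,2,1,0,0)! = -1/4  (running -1/4)
  +(−1)^2/∏(2,1,1,0,1,1)! = 1/2  (running 1/4)
⟨..|..⟩ = √(32/35)·(1/4) = +0.239046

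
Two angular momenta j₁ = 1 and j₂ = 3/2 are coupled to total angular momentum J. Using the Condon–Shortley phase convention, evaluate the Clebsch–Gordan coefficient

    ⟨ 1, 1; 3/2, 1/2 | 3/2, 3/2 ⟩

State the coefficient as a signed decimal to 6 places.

+0.632456

√[4·1!1!2!/5! · 2!0!2!1!3!0!] = √(8/5)
  +(−1)^0/∏(0,1,0,2,1,0)! = 1/2  (running 1/2)
⟨..|..⟩ = √(8/5)·(1/2) = +0.632456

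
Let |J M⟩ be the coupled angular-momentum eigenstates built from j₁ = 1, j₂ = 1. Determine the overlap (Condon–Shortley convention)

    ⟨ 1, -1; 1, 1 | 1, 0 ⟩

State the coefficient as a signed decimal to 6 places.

-0.707107  (= −√(1/2))

j₁+j₂−J=1  J+j₁−j₂=1  J−j₁+j₂=1  j₁+j₂+J+1=4
(j₁±m₁, j₂±m₂, J±M) = (0,2,2,0,1,1)
P² = 1/2
sum k=1..1:
  [1] −1/1 = -1
S = -1
C² = P²·S² = 1/2 ; C = -0.707107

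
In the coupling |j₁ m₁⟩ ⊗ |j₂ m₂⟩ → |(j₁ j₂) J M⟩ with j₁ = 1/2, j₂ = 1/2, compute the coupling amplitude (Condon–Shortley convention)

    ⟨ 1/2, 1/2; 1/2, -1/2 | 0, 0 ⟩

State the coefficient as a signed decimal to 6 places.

+0.707107  (= +√(1/2))

√[1·1!0!0!/2! · 1!0!0!1!0!0!] = √(1/2)
  +(−1)^0/∏(0,1,0,0,0,0)! = 1  (running 1)
⟨..|..⟩ = √(1/2)·(1) = +0.707107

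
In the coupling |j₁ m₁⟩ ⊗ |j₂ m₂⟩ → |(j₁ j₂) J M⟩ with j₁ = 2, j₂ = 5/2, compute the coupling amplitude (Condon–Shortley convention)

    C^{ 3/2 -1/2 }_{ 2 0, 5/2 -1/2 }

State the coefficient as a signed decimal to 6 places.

√[4·3!1!2!/7! · 2!2!2!3!1!2!] = √(32/35)
  +(−1)^1/∏(1,2,1,1,0,1)! = -1/2  (running -1/2)
  +(−1)^2/∏(2,1,0,0,1,2)! = 1/4  (running -1/4)
⟨..|..⟩ = √(32/35)·(-1/4) = -0.239046

−√(2/35) ≈ -0.239046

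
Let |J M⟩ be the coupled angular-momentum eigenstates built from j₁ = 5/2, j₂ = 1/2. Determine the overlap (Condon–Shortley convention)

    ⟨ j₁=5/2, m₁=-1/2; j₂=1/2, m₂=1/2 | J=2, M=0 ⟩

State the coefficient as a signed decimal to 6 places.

−√(1/2) ≈ -0.707107

j₁+j₂−J=1  J+j₁−j₂=4  J−j₁+j₂=0  j₁+j₂+J+1=6
(j₁±m₁, j₂±m₂, J±M) = (2,3,1,0,2,2)
P² = 8
sum k=1..1:
  [1] −1/4 = -1/4
S = -1/4
C² = P²·S² = 1/2 ; C = -0.707107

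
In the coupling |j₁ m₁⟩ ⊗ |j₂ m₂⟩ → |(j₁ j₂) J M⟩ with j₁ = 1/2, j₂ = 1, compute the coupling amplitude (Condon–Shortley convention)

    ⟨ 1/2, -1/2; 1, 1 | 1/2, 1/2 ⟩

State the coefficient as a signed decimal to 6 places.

-0.816497  (= −√(2/3))

j₁+j₂−J=1  J+j₁−j₂=0  J−j₁+j₂=1  j₁+j₂+J+1=3
(j₁±m₁, j₂±m₂, J±M) = (0,1,2,0,1,0)
P² = 2/3
sum k=1..1:
  [1] −1/1 = -1
S = -1
C² = P²·S² = 2/3 ; C = -0.816497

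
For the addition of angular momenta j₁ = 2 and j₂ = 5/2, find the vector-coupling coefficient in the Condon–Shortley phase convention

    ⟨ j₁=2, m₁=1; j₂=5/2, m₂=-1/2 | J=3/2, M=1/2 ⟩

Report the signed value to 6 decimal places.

triangle: 3!·1!·2!/7! = 12/5040
(j±m)!: 3!·1!·2!·3!·2!·1! = 144
prefactor² = (2J+1)·Δ·N² = 48/35
  k=0: +1/(0!·3!·1!·2!·0!·0!) = 1/12
  k=1: −1/(1!·2!·0!·1!·1!·1!) = -1/2
Σ = -5/12  ⇒  CG² = 48/35·(-5/12)² = 5/21
CG = −√(5/21) = -0.487950

−√(5/21) ≈ -0.487950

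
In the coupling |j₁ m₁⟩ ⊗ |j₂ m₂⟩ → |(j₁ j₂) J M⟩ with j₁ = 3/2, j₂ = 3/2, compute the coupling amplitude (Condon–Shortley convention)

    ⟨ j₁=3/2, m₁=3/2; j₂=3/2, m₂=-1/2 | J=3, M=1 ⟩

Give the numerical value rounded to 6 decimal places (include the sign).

√[7·0!3!3!/7! · 3!0!1!2!4!2!] = √(144/5)
  +(−1)^0/∏(0,0,0,1,3,2)! = 1/12  (running 1/12)
⟨..|..⟩ = √(144/5)·(1/12) = +0.447214

+0.447214  (= +√(1/5))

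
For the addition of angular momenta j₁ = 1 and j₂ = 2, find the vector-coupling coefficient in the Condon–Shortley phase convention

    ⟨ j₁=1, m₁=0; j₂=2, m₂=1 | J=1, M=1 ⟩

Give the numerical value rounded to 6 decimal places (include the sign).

-0.547723  (= −√(3/10))

√[3·2!0!2!/5! · 1!1!3!1!2!0!] = √(6/5)
  +(−1)^1/∏(1,1,0,2,0,0)! = -1/2  (running -1/2)
⟨..|..⟩ = √(6/5)·(-1/2) = -0.547723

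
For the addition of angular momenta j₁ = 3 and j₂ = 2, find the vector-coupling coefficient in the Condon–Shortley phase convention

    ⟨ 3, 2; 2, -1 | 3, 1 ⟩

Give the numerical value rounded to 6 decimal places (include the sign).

j₁+j₂−J=2  J+j₁−j₂=4  J−j₁+j₂=2  j₁+j₂+J+1=9
(j₁±m₁, j₂±m₂, J±M) = (5,1,1,3,4,2)
P² = 64
sum k=0..1:
  [0] +1/12 = 1/12
  [1] −1/48 = -1/48
S = 1/16
C² = P²·S² = 1/4 ; C = +0.500000

+√(1/4) = +0.500000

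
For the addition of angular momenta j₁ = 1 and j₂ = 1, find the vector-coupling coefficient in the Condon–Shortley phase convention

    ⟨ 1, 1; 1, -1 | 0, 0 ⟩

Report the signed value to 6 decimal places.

+√(1/3) = +0.577350

triangle: 2!·0!·0!/3! = 2/6
(j±m)!: 2!·0!·0!·2!·0!·0! = 4
prefactor² = (2J+1)·Δ·N² = 4/3
  k=0: +1/(0!·2!·0!·0!·0!·0!) = 1/2
Σ = 1/2  ⇒  CG² = 4/3·1/2² = 1/3
CG = +√(1/3) = +0.577350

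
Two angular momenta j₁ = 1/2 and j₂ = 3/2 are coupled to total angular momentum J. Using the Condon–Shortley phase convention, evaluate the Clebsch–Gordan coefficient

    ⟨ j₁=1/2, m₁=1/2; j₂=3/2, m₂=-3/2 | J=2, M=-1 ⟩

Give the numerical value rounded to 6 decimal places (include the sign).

triangle: 0!*1!*3!/5! = 6/120
(j±m)!: 1!*0!*0!*3!*1!*3! = 36
prefactor² = (2J+1)*Δ*N² = 9
  k=0: +1/(0!*0!*0!*0!*1!*3!) = 1/6
Σ = 1/6  ⇒  CG² = 9*1/6² = 1/4
CG = +√(1/4) = +0.500000

+√(1/4) ≈ +0.500000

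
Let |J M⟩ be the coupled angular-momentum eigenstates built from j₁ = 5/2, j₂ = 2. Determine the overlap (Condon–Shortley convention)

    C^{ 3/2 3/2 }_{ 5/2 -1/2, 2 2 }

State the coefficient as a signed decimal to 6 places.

j₁+j₂−J=3  J+j₁−j₂=2  J−j₁+j₂=1  j₁+j₂+J+1=7
(j₁±m₁, j₂±m₂, J±M) = (2,3,4,0,3,0)
P² = 576/35
sum k=3..3:
  [3] −1/12 = -1/12
S = -1/12
C² = P²·S² = 4/35 ; C = -0.338062

−√(4/35) ≈ -0.338062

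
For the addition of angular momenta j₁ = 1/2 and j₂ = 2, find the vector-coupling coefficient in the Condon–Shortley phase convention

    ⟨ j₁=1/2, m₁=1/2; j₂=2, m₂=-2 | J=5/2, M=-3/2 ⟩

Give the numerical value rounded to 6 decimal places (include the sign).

√[6·0!1!4!/6! · 1!0!0!4!1!4!] = √(576/5)
  +(−1)^0/∏(0,0,0,0,1,4)! = 1/24  (running 1/24)
⟨..|..⟩ = √(576/5)·(1/24) = +0.447214

+√(1/5) = +0.447214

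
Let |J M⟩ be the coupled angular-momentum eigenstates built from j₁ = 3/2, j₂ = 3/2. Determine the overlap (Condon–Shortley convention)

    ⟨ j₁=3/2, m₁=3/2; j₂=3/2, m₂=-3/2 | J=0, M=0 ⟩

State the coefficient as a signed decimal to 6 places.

√[1·3!0!0!/4! · 3!0!0!3!0!0!] = √(9)
  +(−1)^0/∏(0,3,0,0,0,0)! = 1/6  (running 1/6)
⟨..|..⟩ = √(9)·(1/6) = +0.500000

+0.500000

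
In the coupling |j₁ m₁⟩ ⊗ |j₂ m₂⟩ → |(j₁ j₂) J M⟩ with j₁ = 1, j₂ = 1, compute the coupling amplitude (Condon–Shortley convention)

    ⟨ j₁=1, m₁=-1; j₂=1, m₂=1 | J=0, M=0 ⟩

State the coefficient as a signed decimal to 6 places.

√[1·2!0!0!/3! · 0!2!2!0!0!0!] = √(4/3)
  +(−1)^2/∏(2,0,0,0,0,0)! = 1/2  (running 1/2)
⟨..|..⟩ = √(4/3)·(1/2) = +0.577350

+√(1/3) = +0.577350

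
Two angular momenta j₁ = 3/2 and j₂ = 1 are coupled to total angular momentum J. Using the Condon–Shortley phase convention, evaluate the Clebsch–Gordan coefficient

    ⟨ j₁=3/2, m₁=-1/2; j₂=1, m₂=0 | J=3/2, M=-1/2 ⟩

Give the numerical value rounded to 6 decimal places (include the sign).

−√(1/15) = -0.258199

triangle: 1!*2!*1!/5! = 2/120
(j±m)!: 1!*2!*1!*1!*1!*2! = 4
prefactor² = (2J+1)*Δ*N² = 4/15
  k=0: +1/(0!*1!*2!*1!*0!*0!) = 1/2
  k=1: −1/(1!*0!*1!*0!*1!*1!) = -1
Σ = -1/2  ⇒  CG² = 4/15*(-1/2)² = 1/15
CG = −√(1/15) = -0.258199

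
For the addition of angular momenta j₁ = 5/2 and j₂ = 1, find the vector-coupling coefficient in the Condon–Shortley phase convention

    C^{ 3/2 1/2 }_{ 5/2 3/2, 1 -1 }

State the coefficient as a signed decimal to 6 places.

+√(2/5) ≈ +0.632456

j₁+j₂−J=2  J+j₁−j₂=3  J−j₁+j₂=0  j₁+j₂+J+1=6
(j₁±m₁, j₂±m₂, J±M) = (4,1,0,2,2,1)
P² = 32/5
sum k=0..0:
  [0] +1/4 = 1/4
S = 1/4
C² = P²·S² = 2/5 ; C = +0.632456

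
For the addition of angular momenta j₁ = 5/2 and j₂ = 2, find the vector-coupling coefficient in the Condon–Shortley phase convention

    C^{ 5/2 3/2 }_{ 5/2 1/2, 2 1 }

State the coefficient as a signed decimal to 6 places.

−√(6/35) = -0.414039

√[6·2!3!2!/8! · 3!2!3!1!4!1!] = √(216/35)
  +(−1)^1/∏(1,1,1,2,2,0)! = -1/4  (running -1/4)
  +(−1)^2/∏(2,0,0,1,3,1)! = 1/12  (running -1/6)
⟨..|..⟩ = √(216/35)·(-1/6) = -0.414039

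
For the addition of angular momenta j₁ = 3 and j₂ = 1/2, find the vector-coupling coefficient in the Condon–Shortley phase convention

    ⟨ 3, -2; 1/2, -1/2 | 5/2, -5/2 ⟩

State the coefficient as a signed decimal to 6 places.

triangle: 1!×5!×0!/7! = 120/5040
(j±m)!: 1!×5!×0!×1!×0!×5! = 14400
prefactor² = (2J+1)×Δ×N² = 14400/7
  k=0: +1/(0!×1!×5!×0!×0!×0!) = 1/120
Σ = 1/120  ⇒  CG² = 14400/7×1/120² = 1/7
CG = +√(1/7) = +0.377964

+0.377964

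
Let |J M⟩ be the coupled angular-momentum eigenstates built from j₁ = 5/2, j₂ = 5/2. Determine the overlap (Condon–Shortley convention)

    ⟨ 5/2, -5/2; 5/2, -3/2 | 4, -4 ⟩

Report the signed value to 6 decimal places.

−√(1/2) ≈ -0.707107

j₁+j₂−J=1  J+j₁−j₂=4  J−j₁+j₂=4  j₁+j₂+J+1=10
(j₁±m₁, j₂±m₂, J±M) = (0,5,1,4,0,8)
P² = 165888
sum k=1..1:
  [1] −1/576 = -1/576
S = -1/576
C² = P²·S² = 1/2 ; C = -0.707107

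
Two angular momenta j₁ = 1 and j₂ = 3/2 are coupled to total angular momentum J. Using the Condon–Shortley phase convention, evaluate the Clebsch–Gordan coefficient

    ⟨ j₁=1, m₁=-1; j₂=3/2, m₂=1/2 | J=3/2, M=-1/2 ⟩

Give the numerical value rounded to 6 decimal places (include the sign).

j₁+j₂−J=1  J+j₁−j₂=1  J−j₁+j₂=2  j₁+j₂+J+1=5
(j₁±m₁, j₂±m₂, J±M) = (0,2,2,1,1,2)
P² = 8/15
sum k=1..1:
  [1] −1/1 = -1
S = -1
C² = P²·S² = 8/15 ; C = -0.730297

−√(8/15) ≈ -0.730297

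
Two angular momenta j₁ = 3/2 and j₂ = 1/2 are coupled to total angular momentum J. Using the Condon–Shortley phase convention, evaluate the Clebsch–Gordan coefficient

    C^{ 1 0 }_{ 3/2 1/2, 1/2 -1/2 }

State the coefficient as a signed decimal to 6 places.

+√(1/2) = +0.707107

√[3·1!2!0!/4! · 2!1!0!1!1!1!] = √(1/2)
  +(−1)^0/∏(0,1,1,0,1,0)! = 1  (running 1)
⟨..|..⟩ = √(1/2)·(1) = +0.707107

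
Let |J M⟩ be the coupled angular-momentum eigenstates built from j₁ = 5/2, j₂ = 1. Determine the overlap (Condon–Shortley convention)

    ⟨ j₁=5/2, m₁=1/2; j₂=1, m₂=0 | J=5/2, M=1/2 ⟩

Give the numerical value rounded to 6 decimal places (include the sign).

triangle: 1!×4!×1!/7! = 24/5040
(j±m)!: 3!×2!×1!×1!×3!×2! = 144
prefactor² = (2J+1)×Δ×N² = 144/35
  k=0: +1/(0!×1!×2!×1!×2!×0!) = 1/4
  k=1: −1/(1!×0!×1!×0!×3!×1!) = -1/6
Σ = 1/12  ⇒  CG² = 144/35×1/12² = 1/35
CG = +√(1/35) = +0.169031

+√(1/35) = +0.169031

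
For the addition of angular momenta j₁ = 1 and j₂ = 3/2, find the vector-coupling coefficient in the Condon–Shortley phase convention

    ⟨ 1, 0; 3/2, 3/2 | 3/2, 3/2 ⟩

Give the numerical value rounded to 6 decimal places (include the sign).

√[4·1!1!2!/5! · 1!1!3!0!3!0!] = √(12/5)
  +(−1)^1/∏(1,0,0,2,1,0)! = -1/2  (running -1/2)
⟨..|..⟩ = √(12/5)·(-1/2) = -0.774597

−√(3/5) = -0.774597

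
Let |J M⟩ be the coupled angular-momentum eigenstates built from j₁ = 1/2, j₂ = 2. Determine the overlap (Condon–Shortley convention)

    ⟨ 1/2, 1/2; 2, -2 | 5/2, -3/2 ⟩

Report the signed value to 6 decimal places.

√[6·0!1!4!/6! · 1!0!0!4!1!4!] = √(576/5)
  +(−1)^0/∏(0,0,0,0,1,4)! = 1/24  (running 1/24)
⟨..|..⟩ = √(576/5)·(1/24) = +0.447214

+√(1/5) ≈ +0.447214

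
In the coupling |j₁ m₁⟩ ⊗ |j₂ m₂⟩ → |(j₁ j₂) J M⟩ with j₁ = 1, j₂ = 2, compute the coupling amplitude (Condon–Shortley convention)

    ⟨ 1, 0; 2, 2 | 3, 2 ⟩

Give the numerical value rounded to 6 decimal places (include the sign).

triangle: 0!*2!*4!/7! = 48/5040
(j±m)!: 1!*1!*4!*0!*5!*1! = 2880
prefactor² = (2J+1)*Δ*N² = 192
  k=0: +1/(0!*0!*1!*4!*1!*0!) = 1/24
Σ = 1/24  ⇒  CG² = 192*1/24² = 1/3
CG = +√(1/3) = +0.577350

+√(1/3) = +0.577350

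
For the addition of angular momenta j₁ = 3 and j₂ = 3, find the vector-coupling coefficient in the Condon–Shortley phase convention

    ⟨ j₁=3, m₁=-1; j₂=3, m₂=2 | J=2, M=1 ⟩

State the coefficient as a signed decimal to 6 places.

triangle: 4!*2!*2!/9! = 96/362880
(j±m)!: 2!*4!*5!*1!*3!*1! = 34560
prefactor² = (2J+1)*Δ*N² = 320/7
  k=3: −1/(3!*1!*1!*2!*1!*0!) = -1/12
  k=4: +1/(4!*0!*0!*1!*2!*1!) = 1/48
Σ = -1/16  ⇒  CG² = 320/7*(-1/16)² = 5/28
CG = −√(5/28) = -0.422577

−√(5/28) ≈ -0.422577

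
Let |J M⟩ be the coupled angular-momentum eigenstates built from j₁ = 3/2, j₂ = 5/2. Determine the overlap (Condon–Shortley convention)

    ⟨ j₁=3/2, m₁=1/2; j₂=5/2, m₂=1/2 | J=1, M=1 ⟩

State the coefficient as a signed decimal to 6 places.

triangle: 3!*0!*2!/6! = 12/720
(j±m)!: 2!*1!*3!*2!*2!*0! = 48
prefactor² = (2J+1)*Δ*N² = 12/5
  k=1: −1/(1!*2!*0!*2!*0!*0!) = -1/4
Σ = -1/4  ⇒  CG² = 12/5*(-1/4)² = 3/20
CG = −√(3/20) = -0.387298

−√(3/20) = -0.387298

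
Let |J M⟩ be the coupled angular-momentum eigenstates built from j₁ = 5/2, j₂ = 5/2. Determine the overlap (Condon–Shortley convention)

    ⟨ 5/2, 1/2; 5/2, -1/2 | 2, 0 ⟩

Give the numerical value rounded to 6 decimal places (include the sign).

−√(4/21) = -0.436436

√[5·3!2!2!/8! · 3!2!2!3!2!2!] = √(12/7)
  +(−1)^0/∏(0,3,2,2,0,0)! = 1/24  (running 1/24)
  +(−1)^1/∏(1,2,1,1,1,1)! = -1/2  (running -11/24)
  +(−1)^2/∏(2,1,0,0,2,2)! = 1/8  (running -1/3)
⟨..|..⟩ = √(12/7)·(-1/3) = -0.436436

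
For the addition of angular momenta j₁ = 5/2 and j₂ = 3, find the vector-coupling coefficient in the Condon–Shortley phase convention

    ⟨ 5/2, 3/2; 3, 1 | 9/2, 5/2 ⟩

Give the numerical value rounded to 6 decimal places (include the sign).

+0.317821  (= +√(10/99))

j₁+j₂−J=1  J+j₁−j₂=4  J−j₁+j₂=5  j₁+j₂+J+1=11
(j₁±m₁, j₂±m₂, J±M) = (4,1,4,2,7,2)
P² = 92160/11
sum k=0..1:
  [0] +1/144 = 1/144
  [1] −1/288 = -1/288
S = 1/288
C² = P²·S² = 10/99 ; C = +0.317821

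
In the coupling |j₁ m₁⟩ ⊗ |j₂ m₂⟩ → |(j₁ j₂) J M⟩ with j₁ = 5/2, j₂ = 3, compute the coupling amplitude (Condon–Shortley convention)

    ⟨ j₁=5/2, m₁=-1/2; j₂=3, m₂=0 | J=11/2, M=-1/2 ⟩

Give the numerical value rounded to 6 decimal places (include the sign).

j₁+j₂−J=0  J+j₁−j₂=5  J−j₁+j₂=6  j₁+j₂+J+1=12
(j₁±m₁, j₂±m₂, J±M) = (2,3,3,3,5,6)
P² = 6220800/77
sum k=0..0:
  [0] +1/432 = 1/432
S = 1/432
C² = P²·S² = 100/231 ; C = +0.657952

+0.657952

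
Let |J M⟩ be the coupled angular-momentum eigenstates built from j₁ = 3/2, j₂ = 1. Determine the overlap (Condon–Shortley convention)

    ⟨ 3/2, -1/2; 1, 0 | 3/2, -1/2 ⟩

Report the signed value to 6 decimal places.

-0.258199  (= −√(1/15))

j₁+j₂−J=1  J+j₁−j₂=2  J−j₁+j₂=1  j₁+j₂+J+1=5
(j₁±m₁, j₂±m₂, J±M) = (1,2,1,1,1,2)
P² = 4/15
sum k=0..1:
  [0] +1/2 = 1/2
  [1] −1/1 = -1
S = -1/2
C² = P²·S² = 1/15 ; C = -0.258199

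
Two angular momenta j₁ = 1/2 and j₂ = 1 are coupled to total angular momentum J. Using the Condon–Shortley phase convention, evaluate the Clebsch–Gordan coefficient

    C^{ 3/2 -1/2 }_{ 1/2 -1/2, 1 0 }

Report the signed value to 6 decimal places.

triangle: 0!*1!*2!/4! = 2/24
(j±m)!: 0!*1!*1!*1!*1!*2! = 2
prefactor² = (2J+1)*Δ*N² = 2/3
  k=0: +1/(0!*0!*1!*1!*0!*1!) = 1
Σ = 1  ⇒  CG² = 2/3*1² = 2/3
CG = +√(2/3) = +0.816497

+0.816497  (= +√(2/3))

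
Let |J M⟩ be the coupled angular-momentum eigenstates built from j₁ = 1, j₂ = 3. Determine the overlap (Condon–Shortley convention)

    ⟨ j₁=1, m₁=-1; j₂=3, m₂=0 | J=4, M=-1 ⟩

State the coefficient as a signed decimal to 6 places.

triangle: 0!*2!*6!/9! = 1440/362880
(j±m)!: 0!*2!*3!*3!*3!*5! = 51840
prefactor² = (2J+1)*Δ*N² = 12960/7
  k=0: +1/(0!*0!*2!*3!*0!*3!) = 1/72
Σ = 1/72  ⇒  CG² = 12960/7*1/72² = 5/14
CG = +√(5/14) = +0.597614

+√(5/14) = +0.597614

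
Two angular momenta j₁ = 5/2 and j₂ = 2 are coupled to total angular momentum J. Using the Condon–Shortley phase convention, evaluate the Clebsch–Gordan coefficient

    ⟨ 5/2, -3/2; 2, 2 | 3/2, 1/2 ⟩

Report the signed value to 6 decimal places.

j₁+j₂−J=3  J+j₁−j₂=2  J−j₁+j₂=1  j₁+j₂+J+1=7
(j₁±m₁, j₂±m₂, J±M) = (1,4,4,0,2,1)
P² = 384/35
sum k=3..3:
  [3] −1/6 = -1/6
S = -1/6
C² = P²·S² = 32/105 ; C = -0.552052

−√(32/105) = -0.552052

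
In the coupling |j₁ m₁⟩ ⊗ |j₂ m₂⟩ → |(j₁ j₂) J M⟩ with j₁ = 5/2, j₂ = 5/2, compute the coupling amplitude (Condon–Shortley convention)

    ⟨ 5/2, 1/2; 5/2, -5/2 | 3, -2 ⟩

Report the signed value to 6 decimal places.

√[7·2!3!3!/9! · 3!2!0!5!1!5!] = √(240)
  +(−1)^0/∏(0,2,2,0,1,3)! = 1/24  (running 1/24)
⟨..|..⟩ = √(240)·(1/24) = +0.645497

+0.645497  (= +√(5/12))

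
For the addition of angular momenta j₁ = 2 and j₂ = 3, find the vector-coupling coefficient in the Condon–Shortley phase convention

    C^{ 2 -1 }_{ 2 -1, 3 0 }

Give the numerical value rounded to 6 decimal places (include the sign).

+√(2/7) = +0.534522

triangle: 3!·1!·3!/8! = 36/40320
(j±m)!: 1!·3!·3!·3!·1!·3! = 1296
prefactor² = (2J+1)·Δ·N² = 81/14
  k=2: +1/(2!·1!·1!·1!·0!·2!) = 1/4
  k=3: −1/(3!·0!·0!·0!·1!·3!) = -1/36
Σ = 2/9  ⇒  CG² = 81/14·2/9² = 2/7
CG = +√(2/7) = +0.534522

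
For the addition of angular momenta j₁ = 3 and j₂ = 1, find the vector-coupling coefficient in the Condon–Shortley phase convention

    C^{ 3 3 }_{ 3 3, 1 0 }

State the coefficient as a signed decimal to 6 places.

+0.866025

triangle: 1!·5!·1!/8! = 120/40320
(j±m)!: 6!·0!·1!·1!·6!·0! = 518400
prefactor² = (2J+1)·Δ·N² = 10800
  k=0: +1/(0!·1!·0!·1!·5!·0!) = 1/120
Σ = 1/120  ⇒  CG² = 10800·1/120² = 3/4
CG = +√(3/4) = +0.866025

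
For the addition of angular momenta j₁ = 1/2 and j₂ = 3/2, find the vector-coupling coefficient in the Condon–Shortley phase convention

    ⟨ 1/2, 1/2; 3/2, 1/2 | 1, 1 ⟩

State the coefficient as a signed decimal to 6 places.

+0.500000  (= +√(1/4))

√[3·1!0!2!/4! · 1!0!2!1!2!0!] = √(1)
  +(−1)^0/∏(0,1,0,2,0,0)! = 1/2  (running 1/2)
⟨..|..⟩ = √(1)·(1/2) = +0.500000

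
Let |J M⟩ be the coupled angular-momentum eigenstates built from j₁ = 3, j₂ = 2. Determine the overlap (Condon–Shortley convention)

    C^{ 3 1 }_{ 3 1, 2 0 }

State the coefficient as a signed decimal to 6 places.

−√(3/20) = -0.387298

√[7·2!4!2!/9! · 4!2!2!2!4!2!] = √(256/15)
  +(−1)^0/∏(0,2,2,2,2,0)! = 1/16  (running 1/16)
  +(−1)^1/∏(1,1,1,1,3,1)! = -1/6  (running -5/48)
  +(−1)^2/∏(2,0,0,0,4,2)! = 1/96  (running -3/32)
⟨..|..⟩ = √(256/15)·(-3/32) = -0.387298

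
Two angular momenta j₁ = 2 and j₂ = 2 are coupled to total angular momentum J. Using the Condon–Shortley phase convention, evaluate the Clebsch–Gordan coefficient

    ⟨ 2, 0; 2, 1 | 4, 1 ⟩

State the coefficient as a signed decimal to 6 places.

+0.654654

j₁+j₂−J=0  J+j₁−j₂=4  J−j₁+j₂=4  j₁+j₂+J+1=9
(j₁±m₁, j₂±m₂, J±M) = (2,2,3,1,5,3)
P² = 1728/7
sum k=0..0:
  [0] +1/24 = 1/24
S = 1/24
C² = P²·S² = 3/7 ; C = +0.654654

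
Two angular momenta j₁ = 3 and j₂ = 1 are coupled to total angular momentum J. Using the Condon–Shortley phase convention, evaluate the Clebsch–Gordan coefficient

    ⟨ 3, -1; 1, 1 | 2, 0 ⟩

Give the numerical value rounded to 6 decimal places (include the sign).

triangle: 2!·4!·0!/7! = 48/5040
(j±m)!: 2!·4!·2!·0!·2!·2! = 384
prefactor² = (2J+1)·Δ·N² = 128/7
  k=2: +1/(2!·0!·2!·0!·2!·0!) = 1/8
Σ = 1/8  ⇒  CG² = 128/7·1/8² = 2/7
CG = +√(2/7) = +0.534522

+0.534522  (= +√(2/7))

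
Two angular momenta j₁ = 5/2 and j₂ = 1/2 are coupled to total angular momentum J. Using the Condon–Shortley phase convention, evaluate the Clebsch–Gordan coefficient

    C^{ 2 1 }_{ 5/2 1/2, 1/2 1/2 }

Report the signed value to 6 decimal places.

j₁+j₂−J=1  J+j₁−j₂=4  J−j₁+j₂=0  j₁+j₂+J+1=6
(j₁±m₁, j₂±m₂, J±M) = (3,2,1,0,3,1)
P² = 12
sum k=1..1:
  [1] −1/6 = -1/6
S = -1/6
C² = P²·S² = 1/3 ; C = -0.577350

−√(1/3) ≈ -0.577350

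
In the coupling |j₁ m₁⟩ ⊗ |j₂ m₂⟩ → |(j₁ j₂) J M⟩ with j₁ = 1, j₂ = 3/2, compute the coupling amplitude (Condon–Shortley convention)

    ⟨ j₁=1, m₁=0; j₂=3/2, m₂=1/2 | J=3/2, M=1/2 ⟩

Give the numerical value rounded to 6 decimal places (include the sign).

-0.258199

triangle: 1!·1!·2!/5! = 2/120
(j±m)!: 1!·1!·2!·1!·2!·1! = 4
prefactor² = (2J+1)·Δ·N² = 4/15
  k=0: +1/(0!·1!·1!·2!·0!·0!) = 1/2
  k=1: −1/(1!·0!·0!·1!·1!·1!) = -1
Σ = -1/2  ⇒  CG² = 4/15·(-1/2)² = 1/15
CG = −√(1/15) = -0.258199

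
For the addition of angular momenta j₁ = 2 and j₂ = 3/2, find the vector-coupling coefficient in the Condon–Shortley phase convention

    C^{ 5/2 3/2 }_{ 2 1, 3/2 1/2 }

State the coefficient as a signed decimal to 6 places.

triangle: 1!·3!·2!/7! = 12/5040
(j±m)!: 3!·1!·2!·1!·4!·1! = 288
prefactor² = (2J+1)·Δ·N² = 144/35
  k=0: +1/(0!·1!·1!·2!·2!·0!) = 1/4
  k=1: −1/(1!·0!·0!·1!·3!·1!) = -1/6
Σ = 1/12  ⇒  CG² = 144/35·1/12² = 1/35
CG = +√(1/35) = +0.169031

+√(1/35) ≈ +0.169031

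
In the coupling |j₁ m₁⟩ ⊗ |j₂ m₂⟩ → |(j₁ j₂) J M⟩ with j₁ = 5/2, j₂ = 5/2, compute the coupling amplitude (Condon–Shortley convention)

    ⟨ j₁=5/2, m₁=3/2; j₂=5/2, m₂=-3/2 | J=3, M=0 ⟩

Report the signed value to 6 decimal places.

triangle: 2!×3!×3!/9! = 72/362880
(j±m)!: 4!×1!×1!×4!×3!×3! = 20736
prefactor² = (2J+1)×Δ×N² = 144/5
  k=0: +1/(0!×2!×1!×1!×2!×2!) = 1/8
  k=1: −1/(1!×1!×0!×0!×3!×3!) = -1/36
Σ = 7/72  ⇒  CG² = 144/5×7/72² = 49/180
CG = +√(49/180) = +0.521749

+√(49/180) ≈ +0.521749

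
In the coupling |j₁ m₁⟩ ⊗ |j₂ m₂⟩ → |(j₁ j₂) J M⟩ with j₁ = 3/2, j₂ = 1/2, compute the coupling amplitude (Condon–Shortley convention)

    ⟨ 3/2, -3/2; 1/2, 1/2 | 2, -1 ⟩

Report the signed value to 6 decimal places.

√[5·0!3!1!/5! · 0!3!1!0!1!3!] = √(9)
  +(−1)^0/∏(0,0,3,1,0,0)! = 1/6  (running 1/6)
⟨..|..⟩ = √(9)·(1/6) = +0.500000

+0.500000  (= +√(1/4))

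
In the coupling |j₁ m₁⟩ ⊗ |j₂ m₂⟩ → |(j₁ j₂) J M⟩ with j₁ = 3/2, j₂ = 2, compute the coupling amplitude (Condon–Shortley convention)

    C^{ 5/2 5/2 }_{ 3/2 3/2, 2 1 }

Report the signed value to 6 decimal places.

+0.654654  (= +√(3/7))

triangle: 1!*2!*3!/7! = 12/5040
(j±m)!: 3!*0!*3!*1!*5!*0! = 4320
prefactor² = (2J+1)*Δ*N² = 432/7
  k=0: +1/(0!*1!*0!*3!*2!*0!) = 1/12
Σ = 1/12  ⇒  CG² = 432/7*1/12² = 3/7
CG = +√(3/7) = +0.654654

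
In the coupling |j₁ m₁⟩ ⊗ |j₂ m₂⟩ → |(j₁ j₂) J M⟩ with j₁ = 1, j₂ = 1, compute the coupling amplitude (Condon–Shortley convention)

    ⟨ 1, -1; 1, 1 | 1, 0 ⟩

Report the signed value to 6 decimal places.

triangle: 1!*1!*1!/4! = 1/24
(j±m)!: 0!*2!*2!*0!*1!*1! = 4
prefactor² = (2J+1)*Δ*N² = 1/2
  k=1: −1/(1!*0!*1!*1!*0!*0!) = -1
Σ = -1  ⇒  CG² = 1/2*(-1)² = 1/2
CG = −√(1/2) = -0.707107

-0.707107  (= −√(1/2))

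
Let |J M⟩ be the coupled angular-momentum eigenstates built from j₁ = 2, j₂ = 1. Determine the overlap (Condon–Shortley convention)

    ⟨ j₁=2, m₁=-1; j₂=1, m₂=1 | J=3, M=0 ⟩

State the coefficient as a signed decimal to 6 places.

triangle: 0!×4!×2!/7! = 48/5040
(j±m)!: 1!×3!×2!×0!×3!×3! = 432
prefactor² = (2J+1)×Δ×N² = 144/5
  k=0: +1/(0!×0!×3!×2!×1!×0!) = 1/12
Σ = 1/12  ⇒  CG² = 144/5×1/12² = 1/5
CG = +√(1/5) = +0.447214

+0.447214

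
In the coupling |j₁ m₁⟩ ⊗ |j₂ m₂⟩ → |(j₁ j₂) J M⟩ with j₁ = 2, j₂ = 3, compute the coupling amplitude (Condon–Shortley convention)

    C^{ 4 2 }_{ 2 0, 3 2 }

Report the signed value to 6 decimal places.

√[9·1!3!5!/10! · 2!2!5!1!6!2!] = √(8640/7)
  +(−1)^0/∏(0,1,2,5,1,0)! = 1/240  (running 1/240)
  +(−1)^1/∏(1,0,1,4,2,1)! = -1/48  (running -1/60)
⟨..|..⟩ = √(8640/7)·(-1/60) = -0.585540

-0.585540  (= −√(12/35))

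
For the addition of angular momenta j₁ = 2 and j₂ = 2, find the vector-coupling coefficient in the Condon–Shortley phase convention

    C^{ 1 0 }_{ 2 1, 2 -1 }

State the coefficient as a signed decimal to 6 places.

√[3·3!1!1!/6! · 3!1!1!3!1!1!] = √(9/10)
  +(−1)^0/∏(0,3,1,1,0,0)! = 1/6  (running 1/6)
  +(−1)^1/∏(1,2,0,0,1,1)! = -1/2  (running -1/3)
⟨..|..⟩ = √(9/10)·(-1/3) = -0.316228

-0.316228  (= −√(1/10))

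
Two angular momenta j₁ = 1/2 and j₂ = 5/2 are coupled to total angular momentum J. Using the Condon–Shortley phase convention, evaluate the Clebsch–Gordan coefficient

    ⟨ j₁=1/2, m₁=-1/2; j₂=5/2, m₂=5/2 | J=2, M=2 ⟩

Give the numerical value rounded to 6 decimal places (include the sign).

j₁+j₂−J=1  J+j₁−j₂=0  J−j₁+j₂=4  j₁+j₂+J+1=6
(j₁±m₁, j₂±m₂, J±M) = (0,1,5,0,4,0)
P² = 480
sum k=1..1:
  [1] −1/24 = -1/24
S = -1/24
C² = P²·S² = 5/6 ; C = -0.912871

-0.912871  (= −√(5/6))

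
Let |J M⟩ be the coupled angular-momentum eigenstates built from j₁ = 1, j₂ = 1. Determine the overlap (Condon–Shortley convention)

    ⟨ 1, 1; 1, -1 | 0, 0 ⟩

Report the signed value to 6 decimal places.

+√(1/3) ≈ +0.577350

triangle: 2!×0!×0!/3! = 2/6
(j±m)!: 2!×0!×0!×2!×0!×0! = 4
prefactor² = (2J+1)×Δ×N² = 4/3
  k=0: +1/(0!×2!×0!×0!×0!×0!) = 1/2
Σ = 1/2  ⇒  CG² = 4/3×1/2² = 1/3
CG = +√(1/3) = +0.577350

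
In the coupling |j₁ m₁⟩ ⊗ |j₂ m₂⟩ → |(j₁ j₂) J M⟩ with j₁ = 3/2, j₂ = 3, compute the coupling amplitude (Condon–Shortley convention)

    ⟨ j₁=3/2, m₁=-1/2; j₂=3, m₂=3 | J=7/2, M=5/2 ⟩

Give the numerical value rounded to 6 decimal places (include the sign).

−√(8/21) = -0.617213

√[8·1!2!5!/9! · 1!2!6!0!6!1!] = √(38400/7)
  +(−1)^1/∏(1,0,1,5,1,0)! = -1/120  (running -1/120)
⟨..|..⟩ = √(38400/7)·(-1/120) = -0.617213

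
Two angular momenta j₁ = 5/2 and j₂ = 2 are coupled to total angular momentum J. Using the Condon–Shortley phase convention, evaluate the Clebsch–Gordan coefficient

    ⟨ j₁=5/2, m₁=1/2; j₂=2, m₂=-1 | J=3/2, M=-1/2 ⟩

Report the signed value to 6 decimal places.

-0.487950

triangle: 3!×2!×1!/7! = 12/5040
(j±m)!: 3!×2!×1!×3!×1!×2! = 144
prefactor² = (2J+1)×Δ×N² = 48/35
  k=0: +1/(0!×3!×2!×1!×0!×0!) = 1/12
  k=1: −1/(1!×2!×1!×0!×1!×1!) = -1/2
Σ = -5/12  ⇒  CG² = 48/35×(-5/12)² = 5/21
CG = −√(5/21) = -0.487950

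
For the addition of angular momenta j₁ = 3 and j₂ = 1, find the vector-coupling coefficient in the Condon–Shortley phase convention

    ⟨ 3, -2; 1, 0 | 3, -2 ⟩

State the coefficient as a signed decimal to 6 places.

j₁+j₂−J=1  J+j₁−j₂=5  J−j₁+j₂=1  j₁+j₂+J+1=8
(j₁±m₁, j₂±m₂, J±M) = (1,5,1,1,1,5)
P² = 300
sum k=0..1:
  [0] +1/120 = 1/120
  [1] −1/24 = -1/24
S = -1/30
C² = P²·S² = 1/3 ; C = -0.577350

−√(1/3) ≈ -0.577350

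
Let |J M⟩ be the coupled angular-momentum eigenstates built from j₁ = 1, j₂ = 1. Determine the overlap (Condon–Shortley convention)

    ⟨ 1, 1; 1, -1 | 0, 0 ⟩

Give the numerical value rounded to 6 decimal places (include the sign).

j₁+j₂−J=2  J+j₁−j₂=0  J−j₁+j₂=0  j₁+j₂+J+1=3
(j₁±m₁, j₂±m₂, J±M) = (2,0,0,2,0,0)
P² = 4/3
sum k=0..0:
  [0] +1/2 = 1/2
S = 1/2
C² = P²·S² = 1/3 ; C = +0.577350

+√(1/3) = +0.577350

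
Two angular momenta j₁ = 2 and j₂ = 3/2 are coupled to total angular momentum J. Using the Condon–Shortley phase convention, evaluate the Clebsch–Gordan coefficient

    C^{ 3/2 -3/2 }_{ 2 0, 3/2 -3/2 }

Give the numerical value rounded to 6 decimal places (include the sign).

+0.447214

j₁+j₂−J=2  J+j₁−j₂=2  J−j₁+j₂=1  j₁+j₂+J+1=6
(j₁±m₁, j₂±m₂, J±M) = (2,2,0,3,0,3)
P² = 16/5
sum k=0..0:
  [0] +1/4 = 1/4
S = 1/4
C² = P²·S² = 1/5 ; C = +0.447214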